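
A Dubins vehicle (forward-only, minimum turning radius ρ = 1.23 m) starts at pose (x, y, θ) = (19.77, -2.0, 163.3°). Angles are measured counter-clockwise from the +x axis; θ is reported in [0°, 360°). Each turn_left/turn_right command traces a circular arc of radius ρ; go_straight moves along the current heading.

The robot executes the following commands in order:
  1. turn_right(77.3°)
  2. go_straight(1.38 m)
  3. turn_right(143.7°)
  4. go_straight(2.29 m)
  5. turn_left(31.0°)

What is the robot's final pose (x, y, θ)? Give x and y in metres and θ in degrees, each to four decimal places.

set_pose: (x, y, θ) = (19.7700, -2.0000, 163.3000°), ρ = 1.23
turn_right(77.3°): centre at ρ to the right, rotate −77.3° → (18.8964, -0.7361, 86.0000°)
go_straight(1.38): x += 1.38·cos θ, y += 1.38·sin θ → (18.9927, 0.6406, 86.0000°)
turn_right(143.7°): centre at ρ to the right, rotate −143.7° → (21.2594, 1.2120, -57.7000° ≡ 302.3000°)
go_straight(2.29): x += 2.29·cos θ, y += 2.29·sin θ → (22.4831, -0.7236, 302.3000°)
turn_left(31.0°): centre at ρ to the left, rotate +31.0° → (22.9701, -1.1652, 333.3000°)

(22.9701, -1.1652, 333.3000°)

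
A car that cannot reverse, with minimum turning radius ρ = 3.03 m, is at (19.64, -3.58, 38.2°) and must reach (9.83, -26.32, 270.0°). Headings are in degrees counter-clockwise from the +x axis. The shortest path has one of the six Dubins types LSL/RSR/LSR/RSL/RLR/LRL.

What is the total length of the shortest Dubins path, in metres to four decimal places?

Let ψ = atan2(Δy, Δx) = atan2(-22.74, -9.81) = -113.3353° be the start→goal bearing.
Normalize: d = |goal − start| / ρ = 24.765777/3.03 = 8.173524, α = (θ_start − ψ) mod 360° = 151.5353° = 2.644790 rad, β = (θ_goal − ψ) mod 360° = 23.3353° = 0.407278 rad.
Common terms: sin α = 0.476617, cos α = -0.879111, sin β = 0.396111, cos β = 0.918203, cos(α−β) = -0.618408, d² = 66.806490. Work in radians in the unit-radius frame; every candidate has L = ρ·(t + p + q).
LSL: p² = 2 + d² − 2cos(α−β) + 2d(sin α − sin β) = 71.359346; p = √p² = 8.447446; φ = atan2(cos β − cos α, d + sin α − sin β) = 0.214403 rad; t = (φ − α) mod 2π = 3.852799 rad, q = (β − φ) mod 2π = 0.192875 rad → L = 3.03·(3.852799 + 8.447446 + 0.192875) = 3.03·12.493119 = 37.854151 m
RSR: p² = 2 + d² − 2cos(α−β) + 2d(sin β − sin α) = 68.727267; p = √p² = 8.290191; φ = atan2(cos α − cos β, d − sin α + sin β) = -0.218535 rad; t = (α − φ) mod 2π = 2.863325 rad, q = (φ − β) mod 2π = 5.657372 rad → L = 3.03·(2.863325 + 8.290191 + 5.657372) = 3.03·16.810888 = 50.936992 m
LSR: p² = d² − 2 + 2cos(α−β) + 2d(sin α + sin β) = 77.836207; p = √p² = 8.822483; φ = atan2(−cos α − cos β, d + sin α + sin β) − atan2(−2, p) = 0.218605 rad; t = (φ − α) mod 2π = 3.857000 rad, q = (φ − β) mod 2π = 6.094512 rad → L = 3.03·(3.857000 + 8.822483 + 6.094512) = 3.03·18.773995 = 56.885206 m
RSL: p² = d² − 2 + 2cos(α−β) − 2d(sin α + sin β) = 49.303139; p = √p² = 7.021619; φ = atan2(cos α + cos β, d − sin α − sin β) − atan2(2, p) = -0.272132 rad; t = (α − φ) mod 2π = 2.916922 rad, q = (β − φ) mod 2π = 0.679409 rad → L = 3.03·(2.916922 + 7.021619 + 0.679409) = 3.03·10.617950 = 32.172389 m
RLR: c = (6 − d² + 2cos(α−β) + 2d(sin α − sin β))/8 = -7.590908, |c| > 1 → infeasible
LRL: c = (6 − d² + 2cos(α−β) − 2d(sin α − sin β))/8 = -7.919918, |c| > 1 → infeasible
Shortest: RSL with L = 32.172389 m ≈ 32.1724 m

32.1724 m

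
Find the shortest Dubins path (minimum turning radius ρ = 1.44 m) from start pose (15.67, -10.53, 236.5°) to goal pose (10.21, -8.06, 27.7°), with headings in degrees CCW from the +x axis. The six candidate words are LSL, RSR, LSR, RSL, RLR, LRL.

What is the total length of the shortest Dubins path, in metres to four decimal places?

Let ψ = atan2(Δy, Δx) = atan2(2.47, -5.46) = 155.6589° be the start→goal bearing.
Normalize: d = |goal − start| / ρ = 5.992704/1.44 = 4.161600, α = (θ_start − ψ) mod 360° = 80.8411° = 1.410943 rad, β = (θ_goal − ψ) mod 360° = 232.0411° = 4.049881 rad.
Common terms: sin α = 0.987251, cos α = 0.159173, sin β = -0.788452, cos β = -0.615096, cos(α−β) = -0.876307, d² = 17.318914. Work in radians in the unit-radius frame; every candidate has L = ρ·(t + p + q).
LSL: p² = 2 + d² − 2cos(α−β) + 2d(sin α − sin β) = 35.851056; p = √p² = 5.987575; φ = atan2(cos β − cos α, d + sin α − sin β) = -0.129676 rad; t = (φ − α) mod 2π = 4.742566 rad, q = (β − φ) mod 2π = 4.179557 rad → L = 1.44·(4.742566 + 5.987575 + 4.179557) = 1.44·14.909698 = 21.469966 m
RSR: p² = 2 + d² − 2cos(α−β) + 2d(sin β − sin α) = 6.291998; p = √p² = 2.508386; φ = atan2(cos α − cos β, d − sin α + sin β) = 0.313797 rad; t = (α − φ) mod 2π = 1.097146 rad, q = (φ − β) mod 2π = 2.547101 rad → L = 1.44·(1.097146 + 2.508386 + 2.547101) = 1.44·6.152633 = 8.859792 m
LSR: p² = d² − 2 + 2cos(α−β) + 2d(sin α + sin β) = 15.220941; p = √p² = 3.901402; φ = atan2(−cos α − cos β, d + sin α + sin β) − atan2(−2, p) = 0.577887 rad; t = (φ − α) mod 2π = 5.450129 rad, q = (φ − β) mod 2π = 2.811191 rad → L = 1.44·(5.450129 + 3.901402 + 2.811191) = 1.44·12.162722 = 17.514320 m
RSL: p² = d² − 2 + 2cos(α−β) − 2d(sin α + sin β) = 11.911660; p = √p² = 3.451327; φ = atan2(cos α + cos β, d − sin α − sin β) − atan2(2, p) = -0.639747 rad; t = (α − φ) mod 2π = 2.050690 rad, q = (β − φ) mod 2π = 4.689628 rad → L = 1.44·(2.050690 + 3.451327 + 4.689628) = 1.44·10.191646 = 14.675970 m
RLR: c = (6 − d² + 2cos(α−β) + 2d(sin α − sin β))/8 = 0.213500; p = 2π − arccos c = 4.927545 rad; φ = atan2(cos α − cos β, d − sin α + sin β) = 0.313797 rad; t = (α − φ + p/2) mod 2π = 3.560919 rad, q = (α − β − t + p) mod 2π = 5.010874 rad → L = 1.44·(3.560919 + 4.927545 + 5.010874) = 1.44·13.499338 = 19.439047 m
LRL: c = (6 − d² + 2cos(α−β) − 2d(sin α − sin β))/8 = -3.481382, |c| > 1 → infeasible
Shortest: RSR with L = 8.859792 m ≈ 8.8598 m

8.8598 m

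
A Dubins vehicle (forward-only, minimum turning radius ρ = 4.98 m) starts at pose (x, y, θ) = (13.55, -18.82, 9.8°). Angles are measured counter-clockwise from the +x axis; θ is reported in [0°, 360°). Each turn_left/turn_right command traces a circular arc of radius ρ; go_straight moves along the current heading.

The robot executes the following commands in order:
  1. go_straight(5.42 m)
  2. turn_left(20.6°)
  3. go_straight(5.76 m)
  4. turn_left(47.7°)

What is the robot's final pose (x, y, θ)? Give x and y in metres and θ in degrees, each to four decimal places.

set_pose: (x, y, θ) = (13.5500, -18.8200, 9.8000°), ρ = 4.98
go_straight(5.42): x += 5.42·cos θ, y += 5.42·sin θ → (18.8909, -17.8975, 9.8000°)
turn_left(20.6°): centre at ρ to the left, rotate +20.6° → (20.5633, -17.2855, 30.4000°)
go_straight(5.76): x += 5.76·cos θ, y += 5.76·sin θ → (25.5314, -14.3707, 30.4000°)
turn_left(47.7°): centre at ρ to the left, rotate +47.7° → (27.8843, -11.1023, 78.1000°)

(27.8843, -11.1023, 78.1000°)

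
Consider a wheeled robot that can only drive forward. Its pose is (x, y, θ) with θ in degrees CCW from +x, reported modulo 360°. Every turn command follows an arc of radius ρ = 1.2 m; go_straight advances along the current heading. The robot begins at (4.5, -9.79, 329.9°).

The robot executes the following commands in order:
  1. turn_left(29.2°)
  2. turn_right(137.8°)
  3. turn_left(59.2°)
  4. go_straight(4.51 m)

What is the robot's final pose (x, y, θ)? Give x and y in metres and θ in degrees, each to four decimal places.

(6.2901, -17.6077, 280.5000°)

set_pose: (x, y, θ) = (4.5000, -9.7900, 329.9000°), ρ = 1.2
turn_left(29.2°): centre at ρ to the left, rotate +29.2° → (5.0830, -9.9517, 359.1000°)
turn_right(137.8°): centre at ρ to the right, rotate −137.8° → (5.8561, -12.0530, 221.3000°)
turn_left(59.2°): centre at ρ to the left, rotate +59.2° → (5.4682, -13.1732, 280.5000°)
go_straight(4.51): x += 4.51·cos θ, y += 4.51·sin θ → (6.2901, -17.6077, 280.5000°)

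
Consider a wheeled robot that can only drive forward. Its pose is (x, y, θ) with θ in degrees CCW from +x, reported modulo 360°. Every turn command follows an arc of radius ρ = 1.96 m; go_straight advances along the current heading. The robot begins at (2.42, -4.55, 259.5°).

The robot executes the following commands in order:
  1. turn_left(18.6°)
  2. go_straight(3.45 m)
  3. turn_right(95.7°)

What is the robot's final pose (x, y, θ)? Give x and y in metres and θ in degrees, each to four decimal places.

set_pose: (x, y, θ) = (2.4200, -4.5500, 259.5000°), ρ = 1.96
turn_left(18.6°): centre at ρ to the left, rotate +18.6° → (2.4067, -5.1833, 278.1000°)
go_straight(3.45): x += 3.45·cos θ, y += 3.45·sin θ → (2.8928, -8.5989, 278.1000°)
turn_right(95.7°): centre at ρ to the right, rotate −95.7° → (1.0345, -10.8334, 182.4000°)

(1.0345, -10.8334, 182.4000°)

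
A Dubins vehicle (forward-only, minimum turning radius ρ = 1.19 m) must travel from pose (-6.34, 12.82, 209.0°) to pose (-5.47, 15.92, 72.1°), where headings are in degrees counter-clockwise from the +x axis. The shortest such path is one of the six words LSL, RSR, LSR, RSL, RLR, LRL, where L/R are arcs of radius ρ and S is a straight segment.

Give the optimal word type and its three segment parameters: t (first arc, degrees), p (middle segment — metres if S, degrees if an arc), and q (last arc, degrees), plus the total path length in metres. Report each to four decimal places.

Let ψ = atan2(Δy, Δx) = atan2(3.10, 0.87) = 74.3235° be the start→goal bearing.
Normalize: d = |goal − start| / ρ = 3.219767/1.19 = 2.705687, α = (θ_start − ψ) mod 360° = 134.6765° = 2.350549 rad, β = (θ_goal − ψ) mod 360° = 357.7765° = 6.244378 rad.
Common terms: sin α = 0.711088, cos α = -0.703103, sin β = -0.038797, cos β = 0.999247, cos(α−β) = -0.730162, d² = 7.320740. Work in radians in the unit-radius frame; every candidate has L = ρ·(t + p + q).
LSL: p² = 2 + d² − 2cos(α−β) + 2d(sin α − sin β) = 14.838972; p = √p² = 3.852139; φ = atan2(cos β − cos α, d + sin α − sin β) = 0.457742 rad; t = (φ − α) mod 2π = 4.390378 rad, q = (β − φ) mod 2π = 5.786636 rad → L = 1.19·(4.390378 + 3.852139 + 5.786636) = 1.19·14.029154 = 16.694693 m
RSR: p² = 2 + d² − 2cos(α−β) + 2d(sin β − sin α) = 6.723157; p = √p² = 2.592905; φ = atan2(cos α − cos β, d − sin α + sin β) = -0.716225 rad; t = (α − φ) mod 2π = 3.066773 rad, q = (φ − β) mod 2π = 5.605768 rad → L = 1.19·(3.066773 + 2.592905 + 5.605768) = 1.19·11.265446 = 13.405881 m
LSR: p² = d² − 2 + 2cos(α−β) + 2d(sin α + sin β) = 7.498430; p = √p² = 2.738326; φ = atan2(−cos α − cos β, d + sin α + sin β) − atan2(−2, p) = 0.543376 rad; t = (φ − α) mod 2π = 4.476012 rad, q = (φ − β) mod 2π = 0.582183 rad → L = 1.19·(4.476012 + 2.738326 + 0.582183) = 1.19·7.796521 = 9.277860 m
RSL: p² = d² − 2 + 2cos(α−β) − 2d(sin α + sin β) = 0.222401; p = √p² = 0.471595; φ = atan2(cos α + cos β, d − sin α − sin β) − atan2(2, p) = -1.194606 rad; t = (α − φ) mod 2π = 3.545154 rad, q = (β − φ) mod 2π = 1.155799 rad → L = 1.19·(3.545154 + 0.471595 + 1.155799) = 1.19·5.172548 = 6.155332 m
RLR: c = (6 − d² + 2cos(α−β) + 2d(sin α − sin β))/8 = 0.159605; p = 2π − arccos c = 4.872680 rad; φ = atan2(cos α − cos β, d − sin α + sin β) = -0.716225 rad; t = (α − φ + p/2) mod 2π = 5.503113 rad, q = (α − β − t + p) mod 2π = 1.758922 rad → L = 1.19·(5.503113 + 4.872680 + 1.758922) = 1.19·12.134716 = 14.440311 m
LRL: c = (6 − d² + 2cos(α−β) − 2d(sin α − sin β))/8 = -0.854872; p = 2π − arccos c = 3.687086 rad; φ = atan2(cos β − cos α, d + sin α − sin β) = 0.457742 rad; t = (φ − α + p/2) mod 2π = 6.233921 rad, q = (β − α − t + p) mod 2π = 1.346994 rad → L = 1.19·(6.233921 + 3.687086 + 1.346994) = 1.19·11.268001 = 13.408921 m
Shortest: RSL with L = 6.155332 m ≈ 6.1553 m
Convert RSL to answer units (arcs ×180/π): t = 3.545154·180/π = 203.1224°, p = ρ·p = 1.19·0.471595 = 0.5612 m, q = 1.155799·180/π = 66.2224°, L = 6.1553 m.

RSL: t = 203.1224°, p = 0.5612 m, q = 66.2224°, L = 6.1553 m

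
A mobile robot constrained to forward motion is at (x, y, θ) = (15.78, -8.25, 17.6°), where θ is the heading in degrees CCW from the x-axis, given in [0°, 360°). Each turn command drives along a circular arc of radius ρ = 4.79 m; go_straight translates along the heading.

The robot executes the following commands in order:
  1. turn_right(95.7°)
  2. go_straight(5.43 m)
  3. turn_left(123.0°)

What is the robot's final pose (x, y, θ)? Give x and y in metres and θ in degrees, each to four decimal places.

set_pose: (x, y, θ) = (15.7800, -8.2500, 17.6000°), ρ = 4.79
turn_right(95.7°): centre at ρ to the right, rotate −95.7° → (21.9154, -11.8281, -78.1000° ≡ 281.9000°)
go_straight(5.43): x += 5.43·cos θ, y += 5.43·sin θ → (23.0351, -17.1414, 281.9000°)
turn_left(123.0°): centre at ρ to the left, rotate +123.0° → (31.1033, -19.5466, 404.9000° ≡ 44.9000°)

(31.1033, -19.5466, 44.9000°)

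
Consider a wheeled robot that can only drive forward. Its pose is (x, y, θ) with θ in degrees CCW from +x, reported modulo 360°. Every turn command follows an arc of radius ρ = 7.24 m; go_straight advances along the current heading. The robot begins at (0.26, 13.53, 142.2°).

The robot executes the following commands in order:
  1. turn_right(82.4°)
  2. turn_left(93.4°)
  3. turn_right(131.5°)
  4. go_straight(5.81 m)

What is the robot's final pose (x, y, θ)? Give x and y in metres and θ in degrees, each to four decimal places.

set_pose: (x, y, θ) = (0.2600, 13.5300, 142.2000°), ρ = 7.24
turn_right(82.4°): centre at ρ to the right, rotate −82.4° → (-1.5599, 22.8926, 59.8000°)
turn_left(93.4°): centre at ρ to the left, rotate +93.4° → (-4.5529, 32.9968, 153.2000°)
turn_right(131.5°): centre at ρ to the right, rotate −131.5° → (-3.9655, 46.1860, 21.7000°)
go_straight(5.81): x += 5.81·cos θ, y += 5.81·sin θ → (1.4327, 48.3342, 21.7000°)

(1.4327, 48.3342, 21.7000°)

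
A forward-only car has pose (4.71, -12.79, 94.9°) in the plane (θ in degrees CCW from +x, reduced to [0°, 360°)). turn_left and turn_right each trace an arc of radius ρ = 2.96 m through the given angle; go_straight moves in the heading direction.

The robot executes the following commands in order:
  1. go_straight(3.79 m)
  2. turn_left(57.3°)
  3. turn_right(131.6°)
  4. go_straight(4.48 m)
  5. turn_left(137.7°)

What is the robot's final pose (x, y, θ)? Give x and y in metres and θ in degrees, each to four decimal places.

set_pose: (x, y, θ) = (4.7100, -12.7900, 94.9000°), ρ = 2.96
go_straight(3.79): x += 3.79·cos θ, y += 3.79·sin θ → (4.3863, -9.0139, 94.9000°)
turn_left(57.3°): centre at ρ to the left, rotate +57.3° → (2.8176, -6.6483, 152.2000°)
turn_right(131.6°): centre at ρ to the right, rotate −131.6° → (3.1566, -1.2592, 20.6000°)
go_straight(4.48): x += 4.48·cos θ, y += 4.48·sin θ → (7.3502, 0.3170, 20.6000°)
turn_left(137.7°): centre at ρ to the left, rotate +137.7° → (7.4032, 5.8380, 158.3000°)

(7.4032, 5.8380, 158.3000°)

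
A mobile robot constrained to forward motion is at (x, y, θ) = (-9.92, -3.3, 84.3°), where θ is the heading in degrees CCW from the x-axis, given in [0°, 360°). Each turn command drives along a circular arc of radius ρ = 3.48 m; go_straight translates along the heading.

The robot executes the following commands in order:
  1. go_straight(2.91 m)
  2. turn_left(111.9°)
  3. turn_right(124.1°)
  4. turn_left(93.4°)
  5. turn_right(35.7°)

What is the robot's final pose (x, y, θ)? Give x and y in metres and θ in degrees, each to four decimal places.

set_pose: (x, y, θ) = (-9.9200, -3.3000, 84.3000°), ρ = 3.48
go_straight(2.91): x += 2.91·cos θ, y += 2.91·sin θ → (-9.6310, -0.4044, 84.3000°)
turn_left(111.9°): centre at ρ to the left, rotate +111.9° → (-14.0647, 3.2831, 196.2000°)
turn_right(124.1°): centre at ρ to the right, rotate −124.1° → (-18.3471, 7.6945, 72.1000°)
turn_left(93.4°): centre at ρ to the left, rotate +93.4° → (-20.7873, 12.1332, 165.5000°)
turn_right(35.7°): centre at ρ to the right, rotate −35.7° → (-22.5896, 13.2748, 129.8000°)

(-22.5896, 13.2748, 129.8000°)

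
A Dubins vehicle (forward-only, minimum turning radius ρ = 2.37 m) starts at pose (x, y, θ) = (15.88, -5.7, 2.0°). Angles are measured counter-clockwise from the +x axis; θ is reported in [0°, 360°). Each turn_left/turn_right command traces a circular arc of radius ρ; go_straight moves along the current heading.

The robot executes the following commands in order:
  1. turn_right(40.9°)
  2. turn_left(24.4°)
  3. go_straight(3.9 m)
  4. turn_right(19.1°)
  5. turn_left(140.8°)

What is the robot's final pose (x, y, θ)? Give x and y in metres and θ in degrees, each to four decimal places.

set_pose: (x, y, θ) = (15.8800, -5.7000, 2.0000°), ρ = 2.37
turn_right(40.9°): centre at ρ to the right, rotate −40.9° → (17.4510, -6.2241, -38.9000° ≡ 321.1000°)
turn_left(24.4°): centre at ρ to the left, rotate +24.4° → (18.3459, -6.6742, 345.5000°)
go_straight(3.9): x += 3.9·cos θ, y += 3.9·sin θ → (22.1216, -7.6507, 345.5000°)
turn_right(19.1°): centre at ρ to the right, rotate −19.1° → (22.8398, -7.9712, 326.4000°)
turn_left(140.8°): centre at ρ to the left, rotate +140.8° → (26.4153, -5.2963, 467.2000° ≡ 107.2000°)

(26.4153, -5.2963, 107.2000°)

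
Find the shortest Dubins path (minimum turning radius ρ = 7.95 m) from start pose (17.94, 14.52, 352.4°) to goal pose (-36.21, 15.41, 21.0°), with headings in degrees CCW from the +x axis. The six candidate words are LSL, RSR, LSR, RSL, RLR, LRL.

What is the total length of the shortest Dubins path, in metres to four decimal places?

96.2506 m

Let ψ = atan2(Δy, Δx) = atan2(0.89, -54.15) = 179.0584° be the start→goal bearing.
Normalize: d = |goal − start| / ρ = 54.157313/7.95 = 6.812241, α = (θ_start − ψ) mod 360° = 173.3416° = 3.025382 rad, β = (θ_goal − ψ) mod 360° = 201.9416° = 3.524546 rad.
Common terms: sin α = 0.115949, cos α = -0.993255, sin β = -0.373662, cos β = -0.927565, cos(α−β) = 0.877983, d² = 46.406623. Work in radians in the unit-radius frame; every candidate has L = ρ·(t + p + q).
LSL: p² = 2 + d² − 2cos(α−β) + 2d(sin α − sin β) = 53.321352; p = √p² = 7.302147; φ = atan2(cos β − cos α, d + sin α − sin β) = 0.008996 rad; t = (φ − α) mod 2π = 3.266799 rad, q = (β − φ) mod 2π = 3.515550 rad → L = 7.95·(3.266799 + 7.302147 + 3.515550) = 7.95·14.084497 = 111.971748 m
RSR: p² = 2 + d² − 2cos(α−β) + 2d(sin β − sin α) = 39.979962; p = √p² = 6.322971; φ = atan2(cos α − cos β, d − sin α + sin β) = -0.010389 rad; t = (α − φ) mod 2π = 3.035771 rad, q = (φ − β) mod 2π = 2.748250 rad → L = 7.95·(3.035771 + 6.322971 + 2.748250) = 7.95·12.106992 = 96.250587 m
LSR: p² = d² − 2 + 2cos(α−β) + 2d(sin α + sin β) = 42.651392; p = √p² = 6.530803; φ = atan2(−cos α − cos β, d + sin α + sin β) − atan2(−2, p) = 0.582243 rad; t = (φ − α) mod 2π = 3.840047 rad, q = (φ − β) mod 2π = 3.340883 rad → L = 7.95·(3.840047 + 6.530803 + 3.340883) = 7.95·13.711733 = 109.008273 m
RSL: p² = d² − 2 + 2cos(α−β) − 2d(sin α + sin β) = 49.673786; p = √p² = 7.047963; φ = atan2(cos α + cos β, d − sin α − sin β) − atan2(2, p) = -0.541785 rad; t = (α − φ) mod 2π = 3.567167 rad, q = (β − φ) mod 2π = 4.066332 rad → L = 7.95·(3.567167 + 7.047963 + 4.066332) = 7.95·14.681462 = 116.717625 m
RLR: c = (6 − d² + 2cos(α−β) + 2d(sin α − sin β))/8 = -3.997495, |c| > 1 → infeasible
LRL: c = (6 − d² + 2cos(α−β) − 2d(sin α − sin β))/8 = -5.665169, |c| > 1 → infeasible
Shortest: RSR with L = 96.250587 m ≈ 96.2506 m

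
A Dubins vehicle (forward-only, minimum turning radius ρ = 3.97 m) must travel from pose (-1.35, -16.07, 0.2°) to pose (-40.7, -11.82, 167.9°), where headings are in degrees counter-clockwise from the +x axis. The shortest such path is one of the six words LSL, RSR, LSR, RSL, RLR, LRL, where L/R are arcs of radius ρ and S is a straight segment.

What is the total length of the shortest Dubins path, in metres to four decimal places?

51.9868 m

Let ψ = atan2(Δy, Δx) = atan2(4.25, -39.35) = 173.8357° be the start→goal bearing.
Normalize: d = |goal − start| / ρ = 39.578845/3.97 = 9.969482, α = (θ_start − ψ) mod 360° = 186.3643° = 3.252671 rad, β = (θ_goal − ψ) mod 360° = 354.0643° = 6.179589 rad.
Common terms: sin α = -0.110850, cos α = -0.993837, sin β = -0.103412, cos β = 0.994639, cos(α−β) = -0.977046, d² = 99.390580. Work in radians in the unit-radius frame; every candidate has L = ρ·(t + p + q).
LSL: p² = 2 + d² − 2cos(α−β) + 2d(sin α − sin β) = 103.196349; p = √p² = 10.158560; φ = atan2(cos β − cos α, d + sin α − sin β) = 0.197016 rad; t = (φ − α) mod 2π = 3.227530 rad, q = (β − φ) mod 2π = 5.982573 rad → L = 3.97·(3.227530 + 10.158560 + 5.982573) = 3.97·19.368663 = 76.893592 m
RSR: p² = 2 + d² − 2cos(α−β) + 2d(sin β − sin α) = 103.492994; p = √p² = 10.173151; φ = atan2(cos α − cos β, d − sin α + sin β) = -0.196730 rad; t = (α − φ) mod 2π = 3.449401 rad, q = (φ − β) mod 2π = 6.190052 rad → L = 3.97·(3.449401 + 10.173151 + 6.190052) = 3.97·19.812604 = 78.656038 m
LSR: p² = d² − 2 + 2cos(α−β) + 2d(sin α + sin β) = 91.164327; p = √p² = 9.548001; φ = atan2(−cos α − cos β, d + sin α + sin β) − atan2(−2, p) = 0.206400 rad; t = (φ − α) mod 2π = 3.236914 rad, q = (φ − β) mod 2π = 0.309997 rad → L = 3.97·(3.236914 + 9.548001 + 0.309997) = 3.97·13.094913 = 51.986803 m
RSL: p² = d² − 2 + 2cos(α−β) − 2d(sin α + sin β) = 99.708652; p = √p² = 9.985422; φ = atan2(cos α + cos β, d − sin α − sin β) − atan2(2, p) = -0.197598 rad; t = (α − φ) mod 2π = 3.450269 rad, q = (β − φ) mod 2π = 0.094001 rad → L = 3.97·(3.450269 + 9.985422 + 0.094001) = 3.97·13.529692 = 53.712876 m
RLR: c = (6 − d² + 2cos(α−β) + 2d(sin α − sin β))/8 = -11.936624, |c| > 1 → infeasible
LRL: c = (6 − d² + 2cos(α−β) − 2d(sin α − sin β))/8 = -11.899544, |c| > 1 → infeasible
Shortest: LSR with L = 51.986803 m ≈ 51.9868 m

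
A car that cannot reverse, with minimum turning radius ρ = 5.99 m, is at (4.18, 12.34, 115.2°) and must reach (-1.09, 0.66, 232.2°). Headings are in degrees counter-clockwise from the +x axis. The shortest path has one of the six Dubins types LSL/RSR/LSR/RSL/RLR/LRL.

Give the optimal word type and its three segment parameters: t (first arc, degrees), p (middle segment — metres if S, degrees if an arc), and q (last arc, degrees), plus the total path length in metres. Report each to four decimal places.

Let ψ = atan2(Δy, Δx) = atan2(-11.68, -5.27) = -114.2848° be the start→goal bearing.
Normalize: d = |goal − start| / ρ = 12.813871/5.99 = 2.139211, α = (θ_start − ψ) mod 360° = 229.4848° = 4.005266 rad, β = (θ_goal − ψ) mod 360° = 346.4848° = 6.047301 rad.
Common terms: sin α = -0.760234, cos α = -0.649649, sin β = -0.233703, cos β = 0.972308, cos(α−β) = -0.453990, d² = 4.576222. Work in radians in the unit-radius frame; every candidate has L = ρ·(t + p + q).
LSL: p² = 2 + d² − 2cos(α−β) + 2d(sin α − sin β) = 5.231481; p = √p² = 2.287243; φ = atan2(cos β − cos α, d + sin α − sin β) = 0.788266 rad; t = (φ − α) mod 2π = 3.066186 rad, q = (β − φ) mod 2π = 5.259035 rad → L = 5.99·(3.066186 + 2.287243 + 5.259035) = 5.99·10.612464 = 63.568657 m
RSR: p² = 2 + d² − 2cos(α−β) + 2d(sin β − sin α) = 9.736925; p = √p² = 3.120405; φ = atan2(cos α − cos β, d − sin α + sin β) = -0.546606 rad; t = (α − φ) mod 2π = 4.551872 rad, q = (φ − β) mod 2π = 5.972464 rad → L = 5.99·(4.551872 + 3.120405 + 5.972464) = 5.99·13.644740 = 81.731993 m
LSR: p² = d² − 2 + 2cos(α−β) + 2d(sin α + sin β) = -2.584239 < 0 → infeasible
RSL: p² = d² − 2 + 2cos(α−β) − 2d(sin α + sin β) = 5.920721; p = √p² = 2.433253; φ = atan2(cos α + cos β, d − sin α − sin β) − atan2(2, p) = -0.585359 rad; t = (α − φ) mod 2π = 4.590625 rad, q = (β − φ) mod 2π = 0.349475 rad → L = 5.99·(4.590625 + 2.433253 + 0.349475) = 5.99·7.373353 = 44.166383 m
RLR: c = (6 − d² + 2cos(α−β) + 2d(sin α − sin β))/8 = -0.217116; p = 2π − arccos c = 4.493530 rad; φ = atan2(cos α − cos β, d − sin α + sin β) = -0.546606 rad; t = (α − φ + p/2) mod 2π = 0.515452 rad, q = (α − β − t + p) mod 2π = 1.936043 rad → L = 5.99·(0.515452 + 4.493530 + 1.936043) = 5.99·6.945025 = 41.600702 m
LRL: c = (6 − d² + 2cos(α−β) − 2d(sin α − sin β))/8 = 0.346065; p = 2π − arccos c = 5.065763 rad; φ = atan2(cos β − cos α, d + sin α − sin β) = 0.788266 rad; t = (φ − α + p/2) mod 2π = 5.599067 rad, q = (β − α − t + p) mod 2π = 1.508731 rad → L = 5.99·(5.599067 + 5.065763 + 1.508731) = 5.99·12.173560 = 72.919627 m
Shortest: RLR with L = 41.600702 m ≈ 41.6007 m
Convert RLR to answer units (arcs ×180/π): t = 0.515452·180/π = 29.5332°, p = 4.493530·180/π = 257.4603°, q = 1.936043·180/π = 110.9271°, L = 41.6007 m.

RLR: t = 29.5332°, p = 257.4603°, q = 110.9271°, L = 41.6007 m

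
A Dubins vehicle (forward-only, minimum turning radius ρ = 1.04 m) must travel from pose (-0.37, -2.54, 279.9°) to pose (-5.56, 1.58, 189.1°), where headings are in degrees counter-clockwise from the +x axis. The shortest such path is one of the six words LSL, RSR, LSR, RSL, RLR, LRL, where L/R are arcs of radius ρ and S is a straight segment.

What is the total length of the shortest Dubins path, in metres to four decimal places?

8.9973 m

Let ψ = atan2(Δy, Δx) = atan2(4.12, -5.19) = 141.5562° be the start→goal bearing.
Normalize: d = |goal − start| / ρ = 6.626500/1.04 = 6.371634, α = (θ_start − ψ) mod 360° = 138.3438° = 2.414554 rad, β = (θ_goal − ψ) mod 360° = 47.5438° = 0.829795 rad.
Common terms: sin α = 0.664660, cos α = -0.747146, sin β = 0.737793, cos β = 0.675027, cos(α−β) = -0.013962, d² = 40.597726. Work in radians in the unit-radius frame; every candidate has L = ρ·(t + p + q).
LSL: p² = 2 + d² − 2cos(α−β) + 2d(sin α − sin β) = 41.693697; p = √p² = 6.457066; φ = atan2(cos β − cos α, d + sin α − sin β) = 0.222071 rad; t = (φ − α) mod 2π = 4.090703 rad, q = (β − φ) mod 2π = 0.607724 rad → L = 1.04·(4.090703 + 6.457066 + 0.607724) = 1.04·11.155492 = 11.601712 m
RSR: p² = 2 + d² − 2cos(α−β) + 2d(sin β − sin α) = 43.557603; p = √p² = 6.599818; φ = atan2(cos α − cos β, d − sin α + sin β) = -0.217190 rad; t = (α − φ) mod 2π = 2.631744 rad, q = (φ − β) mod 2π = 5.236200 rad → L = 1.04·(2.631744 + 6.599818 + 5.236200) = 1.04·14.467763 = 15.046473 m
LSR: p² = d² − 2 + 2cos(α−β) + 2d(sin α + sin β) = 56.441637; p = √p² = 7.512765; φ = atan2(−cos α − cos β, d + sin α + sin β) − atan2(−2, p) = 0.269456 rad; t = (φ − α) mod 2π = 4.138087 rad, q = (φ − β) mod 2π = 5.722846 rad → L = 1.04·(4.138087 + 7.512765 + 5.722846) = 1.04·17.373698 = 18.068646 m
RSL: p² = d² − 2 + 2cos(α−β) − 2d(sin α + sin β) = 20.697965; p = √p² = 4.549502; φ = atan2(cos α + cos β, d − sin α − sin β) − atan2(2, p) = -0.428691 rad; t = (α − φ) mod 2π = 2.843245 rad, q = (β − φ) mod 2π = 1.258486 rad → L = 1.04·(2.843245 + 4.549502 + 1.258486) = 1.04·8.651233 = 8.997282 m
RLR: c = (6 − d² + 2cos(α−β) + 2d(sin α − sin β))/8 = -4.444700, |c| > 1 → infeasible
LRL: c = (6 − d² + 2cos(α−β) − 2d(sin α − sin β))/8 = -4.211712, |c| > 1 → infeasible
Shortest: RSL with L = 8.997282 m ≈ 8.9973 m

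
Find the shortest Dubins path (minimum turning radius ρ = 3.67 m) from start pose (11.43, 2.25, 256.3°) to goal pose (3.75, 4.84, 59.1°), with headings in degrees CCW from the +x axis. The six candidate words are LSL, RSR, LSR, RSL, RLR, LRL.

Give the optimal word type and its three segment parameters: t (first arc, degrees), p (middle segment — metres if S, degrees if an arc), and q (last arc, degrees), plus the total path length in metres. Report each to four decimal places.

Let ψ = atan2(Δy, Δx) = atan2(2.59, -7.68) = 161.3639° be the start→goal bearing.
Normalize: d = |goal − start| / ρ = 8.104968/3.67 = 2.208438, α = (θ_start − ψ) mod 360° = 94.9361° = 1.656948 rad, β = (θ_goal − ψ) mod 360° = 257.7361° = 4.498344 rad.
Common terms: sin α = 0.996291, cos α = -0.086045, sin β = -0.977180, cos β = -0.212414, cos(α−β) = -0.955278, d² = 4.877199. Work in radians in the unit-radius frame; every candidate has L = ρ·(t + p + q).
LSL: p² = 2 + d² − 2cos(α−β) + 2d(sin α − sin β) = 17.504332; p = √p² = 4.183818; φ = atan2(cos β − cos α, d + sin α − sin β) = -0.030209 rad; t = (φ − α) mod 2π = 4.596028 rad, q = (β − φ) mod 2π = 4.528553 rad → L = 3.67·(4.596028 + 4.183818 + 4.528553) = 3.67·13.308399 = 48.841825 m
RSR: p² = 2 + d² − 2cos(α−β) + 2d(sin β − sin α) = 0.071179; p = √p² = 0.266793; φ = atan2(cos α − cos β, d − sin α + sin β) = 0.493439 rad; t = (α − φ) mod 2π = 1.163509 rad, q = (φ − β) mod 2π = 2.278280 rad → L = 3.67·(1.163509 + 0.266793 + 2.278280) = 3.67·3.708582 = 13.610497 m
LSR: p² = d² − 2 + 2cos(α−β) + 2d(sin α + sin β) = 1.051055; p = √p² = 1.025210; φ = atan2(−cos α − cos β, d + sin α + sin β) − atan2(−2, p) = 1.230308 rad; t = (φ − α) mod 2π = 5.856545 rad, q = (φ − β) mod 2π = 3.015149 rad → L = 3.67·(5.856545 + 1.025210 + 3.015149) = 3.67·9.896904 = 36.321637 m
RSL: p² = d² − 2 + 2cos(α−β) − 2d(sin α + sin β) = 0.882229; p = √p² = 0.939270; φ = atan2(cos α + cos β, d − sin α − sin β) − atan2(2, p) = -1.267224 rad; t = (α − φ) mod 2π = 2.924172 rad, q = (β − φ) mod 2π = 5.765568 rad → L = 3.67·(2.924172 + 0.939270 + 5.765568) = 3.67·9.629011 = 35.338469 m
RLR: c = (6 − d² + 2cos(α−β) + 2d(sin α − sin β))/8 = 0.991103; p = 2π − arccos c = 6.149690 rad; φ = atan2(cos α − cos β, d − sin α + sin β) = 0.493439 rad; t = (α − φ + p/2) mod 2π = 4.238354 rad, q = (α − β − t + p) mod 2π = 5.353125 rad → L = 3.67·(4.238354 + 6.149690 + 5.353125) = 3.67·15.741169 = 57.770089 m
LRL: c = (6 − d² + 2cos(α−β) − 2d(sin α − sin β))/8 = -1.188042, |c| > 1 → infeasible
Shortest: RSR with L = 13.610497 m ≈ 13.6105 m
Convert RSR to answer units (arcs ×180/π): t = 1.163509·180/π = 66.6642°, p = ρ·p = 3.67·0.266793 = 0.9791 m, q = 2.278280·180/π = 130.5358°, L = 13.6105 m.

RSR: t = 66.6642°, p = 0.9791 m, q = 130.5358°, L = 13.6105 m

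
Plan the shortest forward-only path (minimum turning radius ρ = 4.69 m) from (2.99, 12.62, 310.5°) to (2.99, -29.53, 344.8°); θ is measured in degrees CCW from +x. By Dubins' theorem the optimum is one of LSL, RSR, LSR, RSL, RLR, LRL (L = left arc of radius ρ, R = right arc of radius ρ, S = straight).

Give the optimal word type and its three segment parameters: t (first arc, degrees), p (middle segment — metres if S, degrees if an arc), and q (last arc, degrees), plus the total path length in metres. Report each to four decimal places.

RSL: t = 48.1902°, p = 33.6254 m, q = 82.4902°, L = 44.3224 m

Let ψ = atan2(Δy, Δx) = atan2(-42.15, 0.00) = -90.0000° be the start→goal bearing.
Normalize: d = |goal − start| / ρ = 42.150000/4.69 = 8.987207, α = (θ_start − ψ) mod 360° = 40.5000° = 0.706858 rad, β = (θ_goal − ψ) mod 360° = 74.8000° = 1.305506 rad.
Common terms: sin α = 0.649448, cos α = 0.760406, sin β = 0.965016, cos β = 0.262189, cos(α−β) = 0.826098, d² = 80.769886. Work in radians in the unit-radius frame; every candidate has L = ρ·(t + p + q).
LSL: p² = 2 + d² − 2cos(α−β) + 2d(sin α − sin β) = 75.445532; p = √p² = 8.685939; φ = atan2(cos β − cos α, d + sin α − sin β) = -0.057391 rad; t = (φ − α) mod 2π = 5.518936 rad, q = (β − φ) mod 2π = 1.362897 rad → L = 4.69·(5.518936 + 8.685939 + 1.362897) = 4.69·15.567772 = 73.012851 m
RSR: p² = 2 + d² − 2cos(α−β) + 2d(sin β − sin α) = 86.789848; p = √p² = 9.316107; φ = atan2(cos α − cos β, d − sin α + sin β) = 0.053505 rad; t = (α − φ) mod 2π = 0.653354 rad, q = (φ − β) mod 2π = 5.031184 rad → L = 4.69·(0.653354 + 9.316107 + 5.031184) = 4.69·15.000644 = 70.353022 m
LSR: p² = d² − 2 + 2cos(α−β) + 2d(sin α + sin β) = 109.441137; p = √p² = 10.461412; φ = atan2(−cos α − cos β, d + sin α + sin β) − atan2(−2, p) = 0.092741 rad; t = (φ − α) mod 2π = 5.669068 rad, q = (φ − β) mod 2π = 5.070420 rad → L = 4.69·(5.669068 + 10.461412 + 5.070420) = 4.69·21.200899 = 99.432219 m
RSL: p² = d² − 2 + 2cos(α−β) − 2d(sin α + sin β) = 51.403030; p = √p² = 7.169591; φ = atan2(cos α + cos β, d − sin α − sin β) − atan2(2, p) = -0.134220 rad; t = (α − φ) mod 2π = 0.841079 rad, q = (β − φ) mod 2π = 1.439726 rad → L = 4.69·(0.841079 + 7.169591 + 1.439726) = 4.69·9.450396 = 44.322355 m
RLR: c = (6 − d² + 2cos(α−β) + 2d(sin α − sin β))/8 = -9.848731, |c| > 1 → infeasible
LRL: c = (6 − d² + 2cos(α−β) − 2d(sin α − sin β))/8 = -8.430692, |c| > 1 → infeasible
Shortest: RSL with L = 44.322355 m ≈ 44.3224 m
Convert RSL to answer units (arcs ×180/π): t = 0.841079·180/π = 48.1902°, p = ρ·p = 4.69·7.169591 = 33.6254 m, q = 1.439726·180/π = 82.4902°, L = 44.3224 m.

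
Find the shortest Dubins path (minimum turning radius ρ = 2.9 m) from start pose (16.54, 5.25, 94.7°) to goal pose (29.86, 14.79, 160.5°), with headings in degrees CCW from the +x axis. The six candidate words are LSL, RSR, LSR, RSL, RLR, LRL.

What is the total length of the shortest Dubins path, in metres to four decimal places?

Let ψ = atan2(Δy, Δx) = atan2(9.54, 13.32) = 35.6109° be the start→goal bearing.
Normalize: d = |goal − start| / ρ = 16.383956/2.9 = 5.649640, α = (θ_start − ψ) mod 360° = 59.0891° = 1.031300 rad, β = (θ_goal − ψ) mod 360° = 124.8891° = 2.179727 rad.
Common terms: sin α = 0.857968, cos α = 0.513704, sin β = 0.820260, cos β = -0.571991, cos(α−β) = 0.409923, d² = 31.918430. Work in radians in the unit-radius frame; every candidate has L = ρ·(t + p + q).
LSL: p² = 2 + d² − 2cos(α−β) + 2d(sin α − sin β) = 33.524651; p = √p² = 5.790048; φ = atan2(cos β − cos α, d + sin α − sin β) = -0.188627 rad; t = (φ − α) mod 2π = 5.063258 rad, q = (β − φ) mod 2π = 2.368354 rad → L = 2.9·(5.063258 + 5.790048 + 2.368354) = 2.9·13.221660 = 38.342813 m
RSR: p² = 2 + d² − 2cos(α−β) + 2d(sin β − sin α) = 32.672518; p = √p² = 5.715988; φ = atan2(cos α − cos β, d − sin α + sin β) = 0.191101 rad; t = (α − φ) mod 2π = 0.840199 rad, q = (φ − β) mod 2π = 4.294559 rad → L = 2.9·(0.840199 + 5.715988 + 4.294559) = 2.9·10.850747 = 31.467165 m
LSR: p² = d² − 2 + 2cos(α−β) + 2d(sin α + sin β) = 49.701042; p = √p² = 7.049897; φ = atan2(−cos α − cos β, d + sin α + sin β) − atan2(−2, p) = 0.284383 rad; t = (φ − α) mod 2π = 5.536268 rad, q = (φ − β) mod 2π = 4.387842 rad → L = 2.9·(5.536268 + 7.049897 + 4.387842) = 2.9·16.974006 = 49.224618 m
RSL: p² = d² − 2 + 2cos(α−β) − 2d(sin α + sin β) = 11.775511; p = √p² = 3.431546; φ = atan2(cos α + cos β, d − sin α − sin β) − atan2(2, p) = -0.542373 rad; t = (α − φ) mod 2π = 1.573673 rad, q = (β − φ) mod 2π = 2.722099 rad → L = 2.9·(1.573673 + 3.431546 + 2.722099) = 2.9·7.727319 = 22.409224 m
RLR: c = (6 − d² + 2cos(α−β) + 2d(sin α − sin β))/8 = -3.084065, |c| > 1 → infeasible
LRL: c = (6 − d² + 2cos(α−β) − 2d(sin α − sin β))/8 = -3.190581, |c| > 1 → infeasible
Shortest: RSL with L = 22.409224 m ≈ 22.4092 m

22.4092 m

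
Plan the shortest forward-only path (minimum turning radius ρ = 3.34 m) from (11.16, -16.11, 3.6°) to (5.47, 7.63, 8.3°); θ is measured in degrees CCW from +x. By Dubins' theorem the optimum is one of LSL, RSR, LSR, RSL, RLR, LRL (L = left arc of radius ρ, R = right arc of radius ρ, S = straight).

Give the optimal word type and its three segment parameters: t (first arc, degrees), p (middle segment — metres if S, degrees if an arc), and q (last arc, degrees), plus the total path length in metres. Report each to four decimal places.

Let ψ = atan2(Δy, Δx) = atan2(23.74, -5.69) = 103.4784° be the start→goal bearing.
Normalize: d = |goal − start| / ρ = 24.412368/3.34 = 7.309092, α = (θ_start − ψ) mod 360° = 260.1216° = 4.539979 rad, β = (θ_goal − ψ) mod 360° = 264.8216° = 4.622009 rad.
Common terms: sin α = -0.985174, cos α = -0.171558, sin β = -0.995919, cos β = -0.090257, cos(α−β) = 0.996637, d² = 53.422828. Work in radians in the unit-radius frame; every candidate has L = ρ·(t + p + q).
LSL: p² = 2 + d² − 2cos(α−β) + 2d(sin α − sin β) = 53.586617; p = √p² = 7.320288; φ = atan2(cos β − cos α, d + sin α − sin β) = 0.011106 rad; t = (φ − α) mod 2π = 1.754313 rad, q = (β − φ) mod 2π = 4.610903 rad → L = 3.34·(1.754313 + 7.320288 + 4.610903) = 3.34·13.685504 = 45.709583 m
RSR: p² = 2 + d² − 2cos(α−β) + 2d(sin β − sin α) = 53.272489; p = √p² = 7.298801; φ = atan2(cos α − cos β, d − sin α + sin β) = -0.011139 rad; t = (α − φ) mod 2π = 4.551118 rad, q = (φ − β) mod 2π = 1.650037 rad → L = 3.34·(4.551118 + 7.298801 + 1.650037) = 3.34·13.499955 = 45.089851 m
LSR: p² = d² − 2 + 2cos(α−β) + 2d(sin α + sin β) = 24.456126; p = √p² = 4.945314; φ = atan2(−cos α − cos β, d + sin α + sin β) − atan2(−2, p) = 0.433414 rad; t = (φ − α) mod 2π = 2.176620 rad, q = (φ − β) mod 2π = 2.094590 rad → L = 3.34·(2.176620 + 4.945314 + 2.094590) = 3.34·9.216524 = 30.783189 m
RSL: p² = d² − 2 + 2cos(α−β) − 2d(sin α + sin β) = 82.376080; p = √p² = 9.076127; φ = atan2(cos α + cos β, d − sin α − sin β) − atan2(2, p) = -0.245066 rad; t = (α − φ) mod 2π = 4.785045 rad, q = (β − φ) mod 2π = 4.867075 rad → L = 3.34·(4.785045 + 9.076127 + 4.867075) = 3.34·18.728247 = 62.552346 m
RLR: c = (6 − d² + 2cos(α−β) + 2d(sin α − sin β))/8 = -5.659061, |c| > 1 → infeasible
LRL: c = (6 − d² + 2cos(α−β) − 2d(sin α − sin β))/8 = -5.698327, |c| > 1 → infeasible
Shortest: LSR with L = 30.783189 m ≈ 30.7832 m
Convert LSR to answer units (arcs ×180/π): t = 2.176620·180/π = 124.7112°, p = ρ·p = 3.34·4.945314 = 16.5173 m, q = 2.094590·180/π = 120.0112°, L = 30.7832 m.

LSR: t = 124.7112°, p = 16.5173 m, q = 120.0112°, L = 30.7832 m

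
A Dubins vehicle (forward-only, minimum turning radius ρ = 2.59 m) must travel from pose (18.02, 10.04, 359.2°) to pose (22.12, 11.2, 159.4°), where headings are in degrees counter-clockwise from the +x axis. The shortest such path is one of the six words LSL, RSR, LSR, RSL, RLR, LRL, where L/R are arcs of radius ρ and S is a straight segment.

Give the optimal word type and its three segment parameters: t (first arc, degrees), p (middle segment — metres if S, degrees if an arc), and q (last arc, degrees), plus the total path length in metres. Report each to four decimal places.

Let ψ = atan2(Δy, Δx) = atan2(1.16, 4.10) = 15.7976° be the start→goal bearing.
Normalize: d = |goal − start| / ρ = 4.260939/2.59 = 1.645150, α = (θ_start − ψ) mod 360° = 343.4024° = 5.993502 rad, β = (θ_goal − ψ) mod 360° = 143.6024° = 2.506334 rad.
Common terms: sin α = -0.285649, cos α = 0.958334, sin β = 0.593386, cos β = -0.804918, cos(α−β) = -0.940881, d² = 2.706519. Work in radians in the unit-radius frame; every candidate has L = ρ·(t + p + q).
LSL: p² = 2 + d² − 2cos(α−β) + 2d(sin α − sin β) = 3.695994; p = √p² = 1.922497; φ = atan2(cos β − cos α, d + sin α − sin β) = -1.160915 rad; t = (φ − α) mod 2π = 5.411954 rad, q = (β − φ) mod 2π = 3.667249 rad → L = 2.59·(5.411954 + 1.922497 + 3.667249) = 2.59·11.001699 = 28.494402 m
RSR: p² = 2 + d² − 2cos(α−β) + 2d(sin β − sin α) = 9.480568; p = √p² = 3.079053; φ = atan2(cos α − cos β, d − sin α + sin β) = 0.609748 rad; t = (α − φ) mod 2π = 5.383754 rad, q = (φ − β) mod 2π = 4.386599 rad → L = 2.59·(5.383754 + 3.079053 + 4.386599) = 2.59·12.849406 = 33.279962 m
LSR: p² = d² − 2 + 2cos(α−β) + 2d(sin α + sin β) = -0.162696 < 0 → infeasible
RSL: p² = d² − 2 + 2cos(α−β) − 2d(sin α + sin β) = -2.187789 < 0 → infeasible
RLR: c = (6 − d² + 2cos(α−β) + 2d(sin α − sin β))/8 = -0.185071; p = 2π − arccos c = 4.526245 rad; φ = atan2(cos α − cos β, d − sin α + sin β) = 0.609748 rad; t = (α − φ + p/2) mod 2π = 1.363691 rad, q = (α − β − t + p) mod 2π = 0.366536 rad → L = 2.59·(1.363691 + 4.526245 + 0.366536) = 2.59·6.256472 = 16.204264 m
LRL: c = (6 − d² + 2cos(α−β) − 2d(sin α − sin β))/8 = 0.538001; p = 2π − arccos c = 5.280453 rad; φ = atan2(cos β − cos α, d + sin α − sin β) = -1.160915 rad; t = (φ − α + p/2) mod 2π = 1.768995 rad, q = (β − α − t + p) mod 2π = 0.024290 rad → L = 2.59·(1.768995 + 5.280453 + 0.024290) = 2.59·7.073737 = 18.320980 m
Shortest: RLR with L = 16.204264 m ≈ 16.2043 m
Convert RLR to answer units (arcs ×180/π): t = 1.363691·180/π = 78.1338°, p = 4.526245·180/π = 259.3347°, q = 0.366536·180/π = 21.0010°, L = 16.2043 m.

RLR: t = 78.1338°, p = 259.3347°, q = 21.0010°, L = 16.2043 m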